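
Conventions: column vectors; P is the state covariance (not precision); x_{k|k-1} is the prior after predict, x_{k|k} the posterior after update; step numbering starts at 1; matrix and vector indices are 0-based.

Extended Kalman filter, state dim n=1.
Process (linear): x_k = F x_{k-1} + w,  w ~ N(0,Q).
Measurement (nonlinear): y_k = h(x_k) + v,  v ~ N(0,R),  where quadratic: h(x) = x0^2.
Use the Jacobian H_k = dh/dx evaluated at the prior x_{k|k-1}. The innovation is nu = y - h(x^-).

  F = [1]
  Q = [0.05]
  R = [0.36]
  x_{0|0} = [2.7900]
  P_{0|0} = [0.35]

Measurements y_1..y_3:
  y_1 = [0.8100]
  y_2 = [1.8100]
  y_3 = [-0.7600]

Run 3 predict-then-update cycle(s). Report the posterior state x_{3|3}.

x_post = [0.8244]

step 1: x^-=[2.7900]  P^-=[0.4000]  H_jac=[5.5800]  S=[12.8146]  K=[0.1742]  nu=[-6.9741]  x^+=[1.5753]  P^+=[0.0112]
step 2: x^-=[1.5753]  P^-=[0.0612]  H_jac=[3.1505]  S=[0.9678]  K=[0.1993]  nu=[-0.6715]  x^+=[1.4414]  P^+=[0.0228]
step 3: x^-=[1.4414]  P^-=[0.0728]  H_jac=[2.8828]  S=[0.9648]  K=[0.2175]  nu=[-2.8377]  x^+=[0.8244]  P^+=[0.0272]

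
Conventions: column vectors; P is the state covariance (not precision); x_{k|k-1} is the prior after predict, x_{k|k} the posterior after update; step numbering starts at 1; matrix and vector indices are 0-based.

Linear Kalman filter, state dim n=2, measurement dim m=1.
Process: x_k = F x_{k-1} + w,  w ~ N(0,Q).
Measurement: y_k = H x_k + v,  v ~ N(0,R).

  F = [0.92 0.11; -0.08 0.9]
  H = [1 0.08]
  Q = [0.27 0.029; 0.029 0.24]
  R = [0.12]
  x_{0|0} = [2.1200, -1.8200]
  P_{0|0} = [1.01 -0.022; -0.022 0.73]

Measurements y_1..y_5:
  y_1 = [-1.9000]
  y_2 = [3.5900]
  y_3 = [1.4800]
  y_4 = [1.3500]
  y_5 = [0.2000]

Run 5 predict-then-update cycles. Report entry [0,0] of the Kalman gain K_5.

K[0,0] = 0.7284

step 1: x^-=[1.7502, -1.8076]  P^-=[1.1292 0.0089; 0.0089 0.8409]  S=[1.2561]  K=[0.8996; 0.0607]  nu=[-3.5056]  x^+=[-1.4035, -2.0202]  P^+=[0.1127 -0.0596; -0.0596 0.8363]
step 2: x^-=[-1.5134, -1.7059]  P^-=[0.3635 0.0547; 0.0547 0.9267]  S=[0.4981]  K=[0.7384; 0.2585]  nu=[5.2399]  x^+=[2.3558, -0.3512]  P^+=[0.0918 -0.0404; -0.0404 0.8934]
step 3: x^-=[2.1287, -0.5045]  P^-=[0.3504 0.0776; 0.0776 0.9701]  S=[0.4890]  K=[0.7292; 0.3173]  nu=[-0.6084]  x^+=[1.6851, -0.6976]  P^+=[0.0904 -0.0356; -0.0356 0.9208]
step 4: x^-=[1.4736, -0.7626]  P^-=[0.3504 0.0844; 0.0844 0.9916]  S=[0.4903]  K=[0.7285; 0.3339]  nu=[-0.0626]  x^+=[1.4280, -0.7835]  P^+=[0.0902 -0.0349; -0.0349 0.9369]
step 5: x^-=[1.2276, -0.8194]  P^-=[0.3506 0.0865; 0.0865 1.0045]  S=[0.4909]  K=[0.7284; 0.3400]  nu=[-0.9620]  x^+=[0.5269, -1.1465]  P^+=[0.0902 -0.0350; -0.0350 0.9478]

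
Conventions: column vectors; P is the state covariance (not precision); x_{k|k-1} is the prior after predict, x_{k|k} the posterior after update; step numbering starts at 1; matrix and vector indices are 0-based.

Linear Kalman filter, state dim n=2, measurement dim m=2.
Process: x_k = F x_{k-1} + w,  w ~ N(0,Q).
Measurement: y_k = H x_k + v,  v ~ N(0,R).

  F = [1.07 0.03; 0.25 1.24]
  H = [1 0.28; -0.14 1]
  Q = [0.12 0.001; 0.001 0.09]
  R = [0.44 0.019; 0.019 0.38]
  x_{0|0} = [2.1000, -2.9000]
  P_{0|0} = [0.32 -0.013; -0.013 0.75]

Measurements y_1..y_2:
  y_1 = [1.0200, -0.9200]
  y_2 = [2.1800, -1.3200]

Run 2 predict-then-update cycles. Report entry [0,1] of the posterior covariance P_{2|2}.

P_post[0,1] = 0.0087

step 1: x^-=[2.1600, -3.0710]  P^-=[0.4862 0.0972; 0.0972 1.2551]  S=[1.0790 0.3957; 0.3957 1.6175]  K=[0.5155 -0.1081; 0.1475 0.7315]  nu=[-0.2801, 2.4534]  x^+=[1.7503, -1.3176]  P^+=[0.2247 0.0002; 0.0002 0.2808]
step 2: x^-=[1.8333, -1.1963]  P^-=[0.3775 0.0718; 0.0718 0.5359]  S=[0.8997 0.1852; 0.1852 0.9032]  K=[0.4569 -0.0727; 0.1323 0.5551]  nu=[0.6816, 0.1330]  x^+=[2.1351, -1.0323]  P^+=[0.1972 0.0087; 0.0087 0.2147]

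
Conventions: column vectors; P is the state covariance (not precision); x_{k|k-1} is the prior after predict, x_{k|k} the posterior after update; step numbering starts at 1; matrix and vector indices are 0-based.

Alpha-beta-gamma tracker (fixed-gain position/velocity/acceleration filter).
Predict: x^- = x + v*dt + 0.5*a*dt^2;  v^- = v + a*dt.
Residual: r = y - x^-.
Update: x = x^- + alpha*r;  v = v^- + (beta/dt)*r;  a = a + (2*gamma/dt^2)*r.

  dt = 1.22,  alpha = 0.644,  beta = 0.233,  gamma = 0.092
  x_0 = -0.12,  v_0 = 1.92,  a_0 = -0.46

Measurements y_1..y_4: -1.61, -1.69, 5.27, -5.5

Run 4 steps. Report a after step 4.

step 1: x_pred=1.8801  r=-3.4901  x^+=-0.3675  v^+=0.6923  a^+=-0.8915
step 2: x_pred=-0.1864  r=-1.5036  x^+=-1.1547  v^+=-0.6825  a^+=-1.0773
step 3: x_pred=-2.7891  r=8.0591  x^+=2.4010  v^+=-0.4577  a^+=-0.0810
step 4: x_pred=1.7823  r=-7.2823  x^+=-2.9075  v^+=-1.9473  a^+=-0.9813

a_post = -0.9813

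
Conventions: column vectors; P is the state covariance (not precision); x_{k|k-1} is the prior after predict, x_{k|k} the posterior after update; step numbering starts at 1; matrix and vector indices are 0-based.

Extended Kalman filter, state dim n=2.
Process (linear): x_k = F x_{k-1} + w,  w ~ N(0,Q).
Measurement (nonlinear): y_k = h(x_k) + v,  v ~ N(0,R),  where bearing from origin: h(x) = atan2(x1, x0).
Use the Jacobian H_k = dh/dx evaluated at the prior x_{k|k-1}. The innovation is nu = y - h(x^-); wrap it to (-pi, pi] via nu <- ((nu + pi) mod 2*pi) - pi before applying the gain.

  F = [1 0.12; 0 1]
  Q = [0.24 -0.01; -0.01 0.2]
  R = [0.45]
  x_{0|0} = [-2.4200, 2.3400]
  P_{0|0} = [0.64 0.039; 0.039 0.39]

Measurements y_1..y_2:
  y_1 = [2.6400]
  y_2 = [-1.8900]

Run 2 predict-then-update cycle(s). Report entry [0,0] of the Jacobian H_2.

step 1: x^-=[-2.1392, 2.3400]  P^-=[0.8950 0.0758; 0.0758 0.5900]  H_jac=[-0.2328 -0.2128]  S=[0.5327]  K=[-0.4214; -0.2688]  nu=[0.3286]  x^+=[-2.2777, 2.2517]  P^+=[0.8004 0.0155; 0.0155 0.5515]
step 2: x^-=[-2.0075, 2.2517]  P^-=[1.0520 0.0716; 0.0716 0.7515]  H_jac=[-0.2474 -0.2206]  S=[0.5588]  K=[-0.4941; -0.3284]  nu=[2.0943]  x^+=[-3.0423, 1.5639]  P^+=[0.9156 -0.0190; -0.0190 0.6912]

H_jac[0,0] = -0.2474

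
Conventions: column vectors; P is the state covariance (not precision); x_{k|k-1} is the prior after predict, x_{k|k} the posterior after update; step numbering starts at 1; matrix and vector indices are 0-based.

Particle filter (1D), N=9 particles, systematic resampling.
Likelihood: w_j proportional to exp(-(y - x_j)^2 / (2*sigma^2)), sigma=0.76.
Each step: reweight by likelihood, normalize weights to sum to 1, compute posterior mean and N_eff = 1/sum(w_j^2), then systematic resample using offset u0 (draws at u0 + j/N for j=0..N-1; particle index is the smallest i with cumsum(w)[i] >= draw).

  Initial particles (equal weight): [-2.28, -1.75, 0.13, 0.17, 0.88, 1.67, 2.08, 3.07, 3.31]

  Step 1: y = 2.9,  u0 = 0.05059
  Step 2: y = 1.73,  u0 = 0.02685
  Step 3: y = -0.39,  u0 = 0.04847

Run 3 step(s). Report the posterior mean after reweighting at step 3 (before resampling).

step 1: w=[0.0000, 0.0000, 0.0005, 0.0006, 0.0108, 0.0999, 0.2069, 0.3611, 0.3201]  mean=2.7753  Neff=3.4988  idx=[5, 6, 6, 7, 7, 7, 8, 8, 8]
step 2: w=[0.2641, 0.2382, 0.2382, 0.0560, 0.0560, 0.0560, 0.0305, 0.0305, 0.0305]  mean=2.2506  Neff=5.1169  idx=[0, 0, 0, 1, 1, 2, 2, 4, 6]
step 3: w=[0.2630, 0.2630, 0.2630, 0.0527, 0.0527, 0.0527, 0.0527, 0.0003, 0.0001]  mean=1.7570  Neff=4.5757  idx=[0, 0, 1, 1, 1, 2, 2, 3, 5]

post_mean = 1.7570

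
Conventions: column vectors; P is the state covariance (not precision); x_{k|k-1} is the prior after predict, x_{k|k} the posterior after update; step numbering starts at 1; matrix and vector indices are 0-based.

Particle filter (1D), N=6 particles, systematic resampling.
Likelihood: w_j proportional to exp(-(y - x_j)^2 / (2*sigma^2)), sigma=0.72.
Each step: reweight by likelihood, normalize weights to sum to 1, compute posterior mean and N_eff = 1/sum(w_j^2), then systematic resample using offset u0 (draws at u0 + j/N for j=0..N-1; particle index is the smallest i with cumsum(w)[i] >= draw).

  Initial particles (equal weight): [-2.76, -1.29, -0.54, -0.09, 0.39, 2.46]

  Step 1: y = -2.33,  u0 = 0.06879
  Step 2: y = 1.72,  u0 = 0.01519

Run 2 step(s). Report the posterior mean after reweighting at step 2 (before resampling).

step 1: w=[0.6730, 0.2834, 0.0366, 0.0064, 0.0006, 0.0000]  mean=-2.2432  Neff=1.8704  idx=[0, 0, 0, 0, 1, 1]
step 2: w=[0.0000, 0.0000, 0.0000, 0.0000, 0.5000, 0.5000]  mean=-1.2901  Neff=2.0002  idx=[4, 4, 4, 5, 5, 5]

post_mean = -1.2901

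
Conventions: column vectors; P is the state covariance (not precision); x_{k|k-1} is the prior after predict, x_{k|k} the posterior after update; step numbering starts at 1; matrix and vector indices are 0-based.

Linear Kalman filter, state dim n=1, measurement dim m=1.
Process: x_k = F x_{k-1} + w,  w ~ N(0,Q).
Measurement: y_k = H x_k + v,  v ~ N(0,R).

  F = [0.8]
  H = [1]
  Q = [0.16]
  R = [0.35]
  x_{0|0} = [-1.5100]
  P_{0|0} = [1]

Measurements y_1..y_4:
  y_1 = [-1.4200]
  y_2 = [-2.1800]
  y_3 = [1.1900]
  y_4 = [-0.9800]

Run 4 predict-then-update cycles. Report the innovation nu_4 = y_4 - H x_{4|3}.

step 1: x^-=[-1.2080]  P^-=[0.8000]  S=[1.1500]  K=[0.6957]  nu=[-0.2120]  x^+=[-1.3555]  P^+=[0.2435]
step 2: x^-=[-1.0844]  P^-=[0.3158]  S=[0.6658]  K=[0.4743]  nu=[-1.0956]  x^+=[-1.6041]  P^+=[0.1660]
step 3: x^-=[-1.2833]  P^-=[0.2663]  S=[0.6163]  K=[0.4321]  nu=[2.4733]  x^+=[-0.2147]  P^+=[0.1512]
step 4: x^-=[-0.1718]  P^-=[0.2568]  S=[0.6068]  K=[0.4232]  nu=[-0.8082]  x^+=[-0.5138]  P^+=[0.1481]

innov = [-0.8082]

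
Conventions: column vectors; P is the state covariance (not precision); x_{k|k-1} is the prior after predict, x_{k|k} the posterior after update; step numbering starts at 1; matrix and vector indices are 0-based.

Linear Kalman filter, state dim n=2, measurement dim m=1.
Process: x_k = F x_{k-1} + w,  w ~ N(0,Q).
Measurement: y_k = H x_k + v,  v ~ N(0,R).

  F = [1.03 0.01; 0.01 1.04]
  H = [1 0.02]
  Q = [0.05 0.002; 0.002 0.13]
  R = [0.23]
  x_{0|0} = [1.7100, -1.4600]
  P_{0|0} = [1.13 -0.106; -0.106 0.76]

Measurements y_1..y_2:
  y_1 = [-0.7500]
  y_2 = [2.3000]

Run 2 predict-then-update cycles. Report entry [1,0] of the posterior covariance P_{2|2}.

P_post[1,0] = -0.0210

step 1: x^-=[1.7467, -1.5013]  P^-=[1.2467 -0.0920; -0.0920 0.9499]  S=[1.4734]  K=[0.8449; -0.0496]  nu=[-2.4667]  x^+=[-0.3374, -1.3791]  P^+=[0.1949 -0.0303; -0.0303 0.9463]
step 2: x^-=[-0.3613, -1.4376]  P^-=[0.2563 -0.0186; -0.0186 1.1529]  S=[0.4860]  K=[0.5266; 0.0091]  nu=[2.6900]  x^+=[1.0552, -1.4131]  P^+=[0.1215 -0.0210; -0.0210 1.1529]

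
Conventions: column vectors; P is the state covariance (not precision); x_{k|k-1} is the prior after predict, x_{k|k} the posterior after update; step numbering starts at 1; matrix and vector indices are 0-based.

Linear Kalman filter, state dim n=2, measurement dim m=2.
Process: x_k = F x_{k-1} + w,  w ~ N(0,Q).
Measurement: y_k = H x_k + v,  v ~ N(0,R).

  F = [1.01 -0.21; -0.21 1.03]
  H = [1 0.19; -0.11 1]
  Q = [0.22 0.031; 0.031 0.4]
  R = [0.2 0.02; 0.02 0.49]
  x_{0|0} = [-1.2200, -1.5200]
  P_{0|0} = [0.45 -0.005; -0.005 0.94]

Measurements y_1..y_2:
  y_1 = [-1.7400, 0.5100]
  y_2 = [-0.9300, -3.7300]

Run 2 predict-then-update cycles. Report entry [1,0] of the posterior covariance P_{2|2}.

step 1: x^-=[-0.9130, -1.3094]  P^-=[0.7226 -0.2732; -0.2732 1.4193]  S=[0.8700 -0.0573; -0.0573 1.9781]  K=[0.7606 -0.1563; 0.0443 0.7340]  nu=[-0.5782, 1.7190]  x^+=[-1.6214, -0.0734]  P^+=[0.1574 -0.0440; -0.0440 0.3557]
step 2: x^-=[-1.6222, 0.2649]  P^-=[0.4149 -0.1271; -0.1271 0.8033]  S=[0.5956 0.0026; 0.0026 1.3263]  K=[0.6566 -0.1315; 0.0402 0.6162]  nu=[0.6419, -4.1734]  x^+=[-0.6520, -2.2807]  P^+=[0.1356 -0.0364; -0.0364 0.2987]

P_post[1,0] = -0.0364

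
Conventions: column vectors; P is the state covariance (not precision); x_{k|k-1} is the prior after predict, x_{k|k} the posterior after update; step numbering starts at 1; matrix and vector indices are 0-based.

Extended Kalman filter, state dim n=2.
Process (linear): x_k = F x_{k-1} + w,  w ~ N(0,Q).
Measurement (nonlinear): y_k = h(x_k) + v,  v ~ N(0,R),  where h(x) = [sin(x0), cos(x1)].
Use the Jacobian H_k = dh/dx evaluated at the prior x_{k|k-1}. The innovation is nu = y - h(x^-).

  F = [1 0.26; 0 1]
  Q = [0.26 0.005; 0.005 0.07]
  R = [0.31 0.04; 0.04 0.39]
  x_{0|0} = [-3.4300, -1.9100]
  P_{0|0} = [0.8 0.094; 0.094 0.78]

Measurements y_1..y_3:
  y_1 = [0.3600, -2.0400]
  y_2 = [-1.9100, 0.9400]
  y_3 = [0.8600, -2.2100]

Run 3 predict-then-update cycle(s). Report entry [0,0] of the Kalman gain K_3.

K[0,0] = -0.3693

step 1: x^-=[-3.9266, -1.9100]  P^-=[1.1616 0.3018; 0.3018 0.8500]  H_jac=[-0.7074 0.0000; 0.0000 0.9430]  S=[0.8913 -0.1613; -0.1613 1.1459]  K=[-0.8999 0.1217; -0.1159 0.6832]  nu=[-0.3468, -1.7073]  x^+=[-3.8222, -3.0362]  P^+=[0.3875 0.0121; 0.0121 0.2776]
step 2: x^-=[-4.6116, -3.0362]  P^-=[0.6726 0.0893; 0.0893 0.3476]  H_jac=[-0.1006 0.0000; 0.0000 0.1052]  S=[0.3168 0.0391; 0.0391 0.3938]  K=[-0.2192 0.0456; -0.0403 0.0968]  nu=[-2.9049, 1.9345]  x^+=[-3.8867, -2.7318]  P^+=[0.6573 0.0857; 0.0857 0.3437]
step 3: x^-=[-4.5969, -2.7318]  P^-=[0.9851 0.1801; 0.1801 0.4137]  H_jac=[-0.1152 0.0000; 0.0000 0.3984]  S=[0.3231 0.0317; 0.0317 0.4557]  K=[-0.3693 0.1832; -0.1004 0.3687]  nu=[-0.1333, -1.2928]  x^+=[-4.7845, -3.1951]  P^+=[0.9301 0.1422; 0.1422 0.3509]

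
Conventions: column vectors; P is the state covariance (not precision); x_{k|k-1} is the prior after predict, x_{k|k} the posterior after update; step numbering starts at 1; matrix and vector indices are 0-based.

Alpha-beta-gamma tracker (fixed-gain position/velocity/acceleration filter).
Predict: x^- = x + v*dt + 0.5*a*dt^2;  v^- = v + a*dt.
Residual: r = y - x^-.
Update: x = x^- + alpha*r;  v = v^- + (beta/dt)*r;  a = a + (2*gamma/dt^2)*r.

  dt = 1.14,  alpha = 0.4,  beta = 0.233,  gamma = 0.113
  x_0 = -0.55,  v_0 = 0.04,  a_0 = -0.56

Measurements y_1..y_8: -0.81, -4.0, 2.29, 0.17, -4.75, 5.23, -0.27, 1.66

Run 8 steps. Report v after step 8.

step 1: x_pred=-0.8683  r=0.0583  x^+=-0.8450  v^+=-0.5865  a^+=-0.5499
step 2: x_pred=-1.8709  r=-2.1291  x^+=-2.7225  v^+=-1.6485  a^+=-0.9201
step 3: x_pred=-5.1997  r=7.4897  x^+=-2.2038  v^+=-1.1666  a^+=0.3823
step 4: x_pred=-3.2853  r=3.4553  x^+=-1.9032  v^+=-0.0246  a^+=0.9832
step 5: x_pred=-1.2923  r=-3.4577  x^+=-2.6754  v^+=0.3896  a^+=0.3819
step 6: x_pred=-1.9830  r=7.2130  x^+=0.9022  v^+=2.2993  a^+=1.6363
step 7: x_pred=4.5866  r=-4.8566  x^+=2.6439  v^+=3.1720  a^+=0.7917
step 8: x_pred=6.7745  r=-5.1145  x^+=4.7287  v^+=3.0292  a^+=-0.0977

v_post = 3.0292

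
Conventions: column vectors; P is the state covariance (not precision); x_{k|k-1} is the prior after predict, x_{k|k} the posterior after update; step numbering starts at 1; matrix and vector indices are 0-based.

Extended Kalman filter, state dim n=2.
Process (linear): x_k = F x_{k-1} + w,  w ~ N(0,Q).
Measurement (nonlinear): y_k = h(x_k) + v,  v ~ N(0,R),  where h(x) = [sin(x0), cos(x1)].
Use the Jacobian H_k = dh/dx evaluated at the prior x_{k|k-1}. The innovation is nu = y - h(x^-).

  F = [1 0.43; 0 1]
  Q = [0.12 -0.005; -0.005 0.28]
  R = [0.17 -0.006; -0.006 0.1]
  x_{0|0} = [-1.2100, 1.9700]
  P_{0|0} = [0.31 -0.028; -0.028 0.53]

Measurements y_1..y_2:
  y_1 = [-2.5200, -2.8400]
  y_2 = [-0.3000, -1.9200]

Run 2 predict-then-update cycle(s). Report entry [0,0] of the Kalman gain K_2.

step 1: x^-=[-0.3629, 1.9700]  P^-=[0.5039 0.1949; 0.1949 0.8100]  H_jac=[0.9349 0.0000; 0.0000 -0.9214]  S=[0.6104 -0.1739; -0.1739 0.7876]  K=[0.7543 -0.0615; 0.0305 -0.9408]  nu=[-2.1650, -2.4513]  x^+=[-1.8451, 4.2102]  P^+=[0.1376 0.0116; 0.0116 0.1023]
step 2: x^-=[-0.0348, 4.2102]  P^-=[0.2864 0.0506; 0.0506 0.3823]  H_jac=[0.9994 0.0000; 0.0000 0.8765]  S=[0.4561 0.0383; 0.0383 0.3937]  K=[0.6233 0.0520; 0.0397 0.8472]  nu=[-0.2652, -1.4386]  x^+=[-0.2748, 2.9808]  P^+=[0.1057 0.0017; 0.0017 0.0964]

K[0,0] = 0.6233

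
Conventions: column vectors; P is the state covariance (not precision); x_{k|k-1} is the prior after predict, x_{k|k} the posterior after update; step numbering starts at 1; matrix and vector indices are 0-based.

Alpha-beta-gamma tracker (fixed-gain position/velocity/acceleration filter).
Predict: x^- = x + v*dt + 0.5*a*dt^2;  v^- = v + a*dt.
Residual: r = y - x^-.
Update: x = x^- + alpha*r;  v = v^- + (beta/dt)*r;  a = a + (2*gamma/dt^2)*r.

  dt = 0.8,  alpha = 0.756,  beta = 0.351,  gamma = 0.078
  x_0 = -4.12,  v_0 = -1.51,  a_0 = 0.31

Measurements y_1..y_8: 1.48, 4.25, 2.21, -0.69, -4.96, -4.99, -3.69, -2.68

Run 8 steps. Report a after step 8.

step 1: x_pred=-5.2288  r=6.7088  x^+=-0.1569  v^+=1.6815  a^+=1.9453
step 2: x_pred=1.8107  r=2.4393  x^+=3.6548  v^+=4.3079  a^+=2.5398
step 3: x_pred=7.9139  r=-5.7039  x^+=3.6018  v^+=3.8372  a^+=1.1495
step 4: x_pred=7.0394  r=-7.7294  x^+=1.1960  v^+=1.3656  a^+=-0.7345
step 5: x_pred=2.0534  r=-7.0134  x^+=-3.2487  v^+=-2.2992  a^+=-2.4440
step 6: x_pred=-5.8702  r=0.8802  x^+=-5.2048  v^+=-3.8682  a^+=-2.2295
step 7: x_pred=-9.0128  r=5.3228  x^+=-4.9888  v^+=-3.3164  a^+=-0.9321
step 8: x_pred=-7.9402  r=5.2602  x^+=-3.9635  v^+=-1.7542  a^+=0.3501

a_post = 0.3501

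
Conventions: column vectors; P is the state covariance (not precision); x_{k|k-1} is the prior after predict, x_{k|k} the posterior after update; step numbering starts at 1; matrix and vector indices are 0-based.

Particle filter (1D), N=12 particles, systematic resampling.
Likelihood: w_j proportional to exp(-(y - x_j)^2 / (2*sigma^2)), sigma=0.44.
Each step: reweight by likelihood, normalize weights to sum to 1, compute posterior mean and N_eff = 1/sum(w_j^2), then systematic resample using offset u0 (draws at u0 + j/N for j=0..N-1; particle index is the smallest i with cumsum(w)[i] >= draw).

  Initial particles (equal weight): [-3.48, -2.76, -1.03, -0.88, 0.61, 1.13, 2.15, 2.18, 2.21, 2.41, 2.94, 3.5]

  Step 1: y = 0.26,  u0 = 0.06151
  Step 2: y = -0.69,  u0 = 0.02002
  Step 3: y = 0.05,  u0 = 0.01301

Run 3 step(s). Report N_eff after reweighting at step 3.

N_eff = 12.0000

step 1: w=[0.0000, 0.0000, 0.0148, 0.0379, 0.7930, 0.1541, 0.0001, 0.0001, 0.0001, 0.0000, 0.0000, 0.0000]  mean=0.6097  Neff=1.5286  idx=[4, 4, 4, 4, 4, 4, 4, 4, 4, 4, 5, 5]
step 2: w=[0.0997, 0.0997, 0.0997, 0.0997, 0.0997, 0.0997, 0.0997, 0.0997, 0.0997, 0.0997, 0.0015, 0.0015]  mean=0.6116  Neff=10.0602  idx=[0, 1, 1, 2, 3, 4, 5, 6, 6, 7, 8, 9]
step 3: w=[0.0833, 0.0833, 0.0833, 0.0833, 0.0833, 0.0833, 0.0833, 0.0833, 0.0833, 0.0833, 0.0833, 0.0833]  mean=0.6100  Neff=12.0000  idx=[0, 1, 2, 3, 4, 5, 6, 7, 8, 9, 10, 11]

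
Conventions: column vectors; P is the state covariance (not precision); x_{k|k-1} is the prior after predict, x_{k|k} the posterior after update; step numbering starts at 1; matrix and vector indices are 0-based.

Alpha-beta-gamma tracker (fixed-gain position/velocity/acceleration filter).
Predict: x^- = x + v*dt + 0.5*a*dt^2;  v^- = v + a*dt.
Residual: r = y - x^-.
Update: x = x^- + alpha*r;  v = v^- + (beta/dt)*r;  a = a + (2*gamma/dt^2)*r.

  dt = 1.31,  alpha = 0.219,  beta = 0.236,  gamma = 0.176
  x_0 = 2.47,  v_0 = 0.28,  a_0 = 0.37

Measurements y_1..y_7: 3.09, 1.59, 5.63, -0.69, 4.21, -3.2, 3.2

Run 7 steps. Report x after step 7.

x_post = -4.7895

step 1: x_pred=3.1543  r=-0.0643  x^+=3.1402  v^+=0.7531  a^+=0.3568
step 2: x_pred=4.4330  r=-2.8430  x^+=3.8103  v^+=0.7084  a^+=-0.2263
step 3: x_pred=4.5441  r=1.0859  x^+=4.7819  v^+=0.6075  a^+=-0.0036
step 4: x_pred=5.5747  r=-6.2647  x^+=4.2027  v^+=-0.5258  a^+=-1.2886
step 5: x_pred=2.4083  r=1.8017  x^+=2.8029  v^+=-1.8893  a^+=-0.9190
step 6: x_pred=-0.4606  r=-2.7394  x^+=-1.0605  v^+=-3.5867  a^+=-1.4809
step 7: x_pred=-7.0298  r=10.2298  x^+=-4.7895  v^+=-3.6838  a^+=0.6174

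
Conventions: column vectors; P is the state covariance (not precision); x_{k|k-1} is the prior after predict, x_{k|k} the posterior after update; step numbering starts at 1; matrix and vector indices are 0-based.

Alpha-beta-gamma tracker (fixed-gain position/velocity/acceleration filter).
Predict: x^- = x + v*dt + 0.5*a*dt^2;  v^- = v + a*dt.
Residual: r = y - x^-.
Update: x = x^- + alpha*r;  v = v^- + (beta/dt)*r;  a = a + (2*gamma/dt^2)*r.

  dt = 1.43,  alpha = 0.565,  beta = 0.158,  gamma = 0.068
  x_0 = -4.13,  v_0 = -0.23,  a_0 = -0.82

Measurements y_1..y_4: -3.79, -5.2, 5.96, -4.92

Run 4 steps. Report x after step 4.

x_post = -3.6905

step 1: x_pred=-5.2973  r=1.5073  x^+=-4.4457  v^+=-1.2361  a^+=-0.7198
step 2: x_pred=-6.9492  r=1.7492  x^+=-5.9609  v^+=-2.0720  a^+=-0.6034
step 3: x_pred=-9.5409  r=15.5009  x^+=-0.7829  v^+=-1.2223  a^+=0.4275
step 4: x_pred=-2.0936  r=-2.8264  x^+=-3.6905  v^+=-0.9232  a^+=0.2395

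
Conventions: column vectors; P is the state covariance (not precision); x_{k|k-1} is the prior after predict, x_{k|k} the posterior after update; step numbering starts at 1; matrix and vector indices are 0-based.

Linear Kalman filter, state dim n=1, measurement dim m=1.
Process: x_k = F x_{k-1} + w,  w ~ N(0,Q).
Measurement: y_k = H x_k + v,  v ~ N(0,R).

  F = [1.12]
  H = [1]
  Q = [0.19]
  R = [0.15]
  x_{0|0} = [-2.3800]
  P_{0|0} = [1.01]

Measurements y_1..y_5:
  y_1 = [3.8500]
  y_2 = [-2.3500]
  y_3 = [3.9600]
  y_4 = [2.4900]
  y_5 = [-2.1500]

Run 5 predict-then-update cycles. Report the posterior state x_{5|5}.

step 1: x^-=[-2.6656]  P^-=[1.4569]  S=[1.6069]  K=[0.9067]  nu=[6.5156]  x^+=[3.2418]  P^+=[0.1360]
step 2: x^-=[3.6308]  P^-=[0.3606]  S=[0.5106]  K=[0.7062]  nu=[-5.9808]  x^+=[-0.5930]  P^+=[0.1059]
step 3: x^-=[-0.6641]  P^-=[0.3229]  S=[0.4729]  K=[0.6828]  nu=[4.6241]  x^+=[2.4932]  P^+=[0.1024]
step 4: x^-=[2.7924]  P^-=[0.3185]  S=[0.4685]  K=[0.6798]  nu=[-0.3024]  x^+=[2.5868]  P^+=[0.1020]
step 5: x^-=[2.8972]  P^-=[0.3179]  S=[0.4679]  K=[0.6794]  nu=[-5.0472]  x^+=[-0.5320]  P^+=[0.1019]

x_post = [-0.5320]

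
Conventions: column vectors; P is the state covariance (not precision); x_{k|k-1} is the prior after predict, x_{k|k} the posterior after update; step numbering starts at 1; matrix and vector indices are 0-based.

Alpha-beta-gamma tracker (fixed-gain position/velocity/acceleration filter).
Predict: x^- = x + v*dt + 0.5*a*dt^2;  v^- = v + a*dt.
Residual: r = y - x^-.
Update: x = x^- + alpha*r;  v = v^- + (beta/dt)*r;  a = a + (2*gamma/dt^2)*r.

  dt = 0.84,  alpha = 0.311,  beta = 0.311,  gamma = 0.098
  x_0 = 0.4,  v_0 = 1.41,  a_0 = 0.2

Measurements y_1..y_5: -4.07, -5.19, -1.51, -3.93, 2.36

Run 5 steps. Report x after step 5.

step 1: x_pred=1.6550  r=-5.7250  x^+=-0.1255  v^+=-0.5416  a^+=-1.3903
step 2: x_pred=-1.0709  r=-4.1191  x^+=-2.3520  v^+=-3.2345  a^+=-2.5345
step 3: x_pred=-5.9631  r=4.4531  x^+=-4.5782  v^+=-3.7147  a^+=-1.2975
step 4: x_pred=-8.1563  r=4.2263  x^+=-6.8419  v^+=-3.2399  a^+=-0.1235
step 5: x_pred=-9.6070  r=11.9670  x^+=-5.8852  v^+=1.0870  a^+=3.2006

x_post = -5.8852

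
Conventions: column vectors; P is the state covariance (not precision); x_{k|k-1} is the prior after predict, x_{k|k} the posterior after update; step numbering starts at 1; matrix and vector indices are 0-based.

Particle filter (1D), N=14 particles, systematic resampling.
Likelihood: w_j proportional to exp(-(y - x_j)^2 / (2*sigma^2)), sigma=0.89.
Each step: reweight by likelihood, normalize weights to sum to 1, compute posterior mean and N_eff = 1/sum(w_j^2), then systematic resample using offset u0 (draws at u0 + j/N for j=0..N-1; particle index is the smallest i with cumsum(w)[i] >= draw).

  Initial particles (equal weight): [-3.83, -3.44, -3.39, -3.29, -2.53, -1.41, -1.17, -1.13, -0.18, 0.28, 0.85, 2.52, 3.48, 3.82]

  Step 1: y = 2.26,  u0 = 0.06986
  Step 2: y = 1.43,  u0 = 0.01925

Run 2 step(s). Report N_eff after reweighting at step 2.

step 1: w=[0.0000, 0.0000, 0.0000, 0.0000, 0.0000, 0.0001, 0.0003, 0.0004, 0.0119, 0.0430, 0.1456, 0.4893, 0.1996, 0.1099]  mean=2.4800  Neff=3.1797  idx=[10, 10, 11, 11, 11, 11, 11, 11, 11, 12, 12, 12, 13, 13]
step 2: w=[0.1558, 0.1558, 0.0910, 0.0910, 0.0910, 0.0910, 0.0910, 0.0910, 0.0910, 0.0136, 0.0136, 0.0136, 0.0052, 0.0052]  mean=2.0523  Neff=9.3314  idx=[0, 0, 1, 1, 1, 2, 3, 4, 5, 5, 6, 7, 8, 8]

N_eff = 9.3314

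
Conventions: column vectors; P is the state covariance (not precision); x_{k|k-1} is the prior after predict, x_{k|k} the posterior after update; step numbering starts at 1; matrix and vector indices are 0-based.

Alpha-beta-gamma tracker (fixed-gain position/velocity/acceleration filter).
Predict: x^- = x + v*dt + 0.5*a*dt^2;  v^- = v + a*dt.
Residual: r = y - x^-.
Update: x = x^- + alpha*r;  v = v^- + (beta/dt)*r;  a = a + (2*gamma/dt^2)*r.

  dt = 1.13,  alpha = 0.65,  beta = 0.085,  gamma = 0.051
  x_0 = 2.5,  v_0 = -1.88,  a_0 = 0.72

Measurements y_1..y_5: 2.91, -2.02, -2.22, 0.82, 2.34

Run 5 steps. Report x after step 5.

x_post = 2.1164

step 1: x_pred=0.8353  r=2.0747  x^+=2.1838  v^+=-0.9103  a^+=0.8857
step 2: x_pred=1.7207  r=-3.7407  x^+=-0.7108  v^+=-0.1908  a^+=0.5869
step 3: x_pred=-0.5517  r=-1.6683  x^+=-1.6361  v^+=0.3469  a^+=0.4537
step 4: x_pred=-0.9545  r=1.7745  x^+=0.1989  v^+=0.9930  a^+=0.5954
step 5: x_pred=1.7012  r=0.6388  x^+=2.1164  v^+=1.7139  a^+=0.6464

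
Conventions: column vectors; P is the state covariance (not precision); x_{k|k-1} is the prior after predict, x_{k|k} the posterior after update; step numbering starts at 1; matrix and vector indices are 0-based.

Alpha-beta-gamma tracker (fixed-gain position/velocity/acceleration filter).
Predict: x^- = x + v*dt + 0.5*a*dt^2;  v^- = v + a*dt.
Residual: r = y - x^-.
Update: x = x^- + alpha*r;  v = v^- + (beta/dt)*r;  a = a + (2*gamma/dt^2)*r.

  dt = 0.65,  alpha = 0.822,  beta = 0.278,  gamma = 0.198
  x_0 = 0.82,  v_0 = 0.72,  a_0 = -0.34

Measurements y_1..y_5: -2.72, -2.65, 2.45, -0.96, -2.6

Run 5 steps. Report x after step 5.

step 1: x_pred=1.2162  r=-3.9362  x^+=-2.0194  v^+=-1.1845  a^+=-4.0293
step 2: x_pred=-3.6405  r=0.9905  x^+=-2.8263  v^+=-3.3799  a^+=-3.1010
step 3: x_pred=-5.6783  r=8.1283  x^+=1.0032  v^+=-1.9191  a^+=4.5175
step 4: x_pred=0.7101  r=-1.6701  x^+=-0.6627  v^+=0.3030  a^+=2.9522
step 5: x_pred=0.1579  r=-2.7579  x^+=-2.1091  v^+=1.0424  a^+=0.3673

x_post = -2.1091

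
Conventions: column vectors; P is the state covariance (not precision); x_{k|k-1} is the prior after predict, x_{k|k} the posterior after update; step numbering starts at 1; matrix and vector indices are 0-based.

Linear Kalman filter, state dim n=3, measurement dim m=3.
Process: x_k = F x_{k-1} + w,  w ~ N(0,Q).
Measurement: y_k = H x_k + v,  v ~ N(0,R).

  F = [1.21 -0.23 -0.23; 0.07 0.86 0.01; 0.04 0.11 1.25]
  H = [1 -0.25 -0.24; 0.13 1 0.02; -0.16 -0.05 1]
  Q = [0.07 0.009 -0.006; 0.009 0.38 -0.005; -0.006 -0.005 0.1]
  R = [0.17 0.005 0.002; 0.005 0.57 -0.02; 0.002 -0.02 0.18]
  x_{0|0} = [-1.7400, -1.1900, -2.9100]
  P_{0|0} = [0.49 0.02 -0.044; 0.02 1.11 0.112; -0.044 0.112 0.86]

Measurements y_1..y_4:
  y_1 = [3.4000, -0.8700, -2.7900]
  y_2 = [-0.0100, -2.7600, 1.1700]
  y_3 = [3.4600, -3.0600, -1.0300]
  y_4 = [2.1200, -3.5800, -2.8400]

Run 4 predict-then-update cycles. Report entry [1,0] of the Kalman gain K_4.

K[1,0] = -0.2249

step 1: x^-=[-1.1624, -1.1743, -3.8380]  P^-=[0.9168 -0.1728 -0.3563; -0.1728 1.2077 0.2296; -0.3563 0.2296 1.4845]  S=[1.5328 -0.4043 -0.9088; -0.4043 1.7562 0.1432; -0.9088 0.1432 1.7793]  K=[0.7845 0.1369 0.1119; -0.2052 0.6339 -0.0452; 0.0284 0.0569 0.8698]  nu=[3.3477, 0.5322, 0.8033]  x^+=[1.6267, -1.5603, -3.0140]  P^+=[0.1602 0.0580 0.0475; 0.0580 0.3536 0.0057; 0.0475 0.0057 0.1634]
step 2: x^-=[3.0204, -1.2582, -3.8741]  P^-=[0.2738 0.0103 0.0226; 0.0103 0.6494 0.0437; 0.0226 0.0437 0.3666]  S=[0.4947 -0.1245 -0.1087; -0.1245 1.2288 -0.0060; -0.1087 -0.0060 0.5438]  K=[0.5784 0.0967 0.0768; -0.2042 0.5096 -0.0175; 0.0038 0.0476 0.6648]  nu=[-4.2748, -1.8170, 5.4644]  x^+=[0.7917, -1.4071, -0.3440]  P^+=[0.1172 0.0406 0.0338; 0.0406 0.2844 0.0070; 0.0338 0.0070 0.1245]
step 3: x^-=[1.3607, -1.1581, -0.5532]  P^-=[0.2226 0.0024 0.0104; 0.0024 0.5960 0.0359; 0.0104 0.0359 0.3038]  S=[0.4454 -0.1231 -0.0969; -0.1231 1.1720 -0.0115; -0.0969 -0.0115 0.4841]  K=[0.5276 0.0829 0.0552; -0.2184 0.4863 -0.0202; -0.0145 0.0416 0.6185]  nu=[1.6770, -2.0677, -0.3170]  x^+=[2.0567, -2.5234, -0.8596]  P^+=[0.1056 0.0345 0.0279; 0.0345 0.2719 0.0053; 0.0279 0.0053 0.1152]
step 4: x^-=[3.2667, -2.0348, -1.2698]  P^-=[0.2108 -0.0019 0.0037; -0.0019 0.5859 0.0321; 0.0037 0.0321 0.2880]  S=[0.4371 -0.1252 -0.0973; -0.1252 1.1604 -0.0151; -0.0973 -0.0151 0.4704]  K=[0.5139 0.0781 0.0452; -0.2249 0.4807 -0.0245; -0.0225 0.0385 0.6041]  nu=[-1.9601, -1.9445, -1.1493]  x^+=[2.0557, -2.5004, -1.9948]  P^+=[0.1021 0.0324 0.0255; 0.0324 0.2691 0.0042; 0.0255 0.0042 0.1122]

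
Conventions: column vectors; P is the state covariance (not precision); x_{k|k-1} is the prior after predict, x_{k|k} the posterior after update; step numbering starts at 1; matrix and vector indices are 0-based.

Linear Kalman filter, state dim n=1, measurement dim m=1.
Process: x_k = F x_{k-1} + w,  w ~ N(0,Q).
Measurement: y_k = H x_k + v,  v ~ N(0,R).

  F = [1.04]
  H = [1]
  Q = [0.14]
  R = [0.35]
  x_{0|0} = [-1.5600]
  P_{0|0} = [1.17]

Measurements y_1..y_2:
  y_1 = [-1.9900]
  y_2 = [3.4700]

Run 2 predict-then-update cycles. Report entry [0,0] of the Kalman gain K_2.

K[0,0] = 0.5587

step 1: x^-=[-1.6224]  P^-=[1.4055]  S=[1.7555]  K=[0.8006]  nu=[-0.3676]  x^+=[-1.9167]  P^+=[0.2802]
step 2: x^-=[-1.9934]  P^-=[0.4431]  S=[0.7931]  K=[0.5587]  nu=[5.4634]  x^+=[1.0589]  P^+=[0.1955]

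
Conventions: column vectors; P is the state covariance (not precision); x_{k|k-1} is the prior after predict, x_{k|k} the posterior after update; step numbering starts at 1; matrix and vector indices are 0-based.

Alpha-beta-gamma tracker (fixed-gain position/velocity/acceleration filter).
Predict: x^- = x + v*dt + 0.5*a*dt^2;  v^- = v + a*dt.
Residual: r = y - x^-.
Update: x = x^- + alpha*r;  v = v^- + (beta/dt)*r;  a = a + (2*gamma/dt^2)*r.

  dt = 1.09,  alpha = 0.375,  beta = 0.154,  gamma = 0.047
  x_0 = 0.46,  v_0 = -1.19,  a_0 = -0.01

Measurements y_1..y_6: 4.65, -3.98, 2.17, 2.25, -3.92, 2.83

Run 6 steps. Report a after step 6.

a_post = 0.2871

step 1: x_pred=-0.8430  r=5.4930  x^+=1.2168  v^+=-0.4248  a^+=0.4246
step 2: x_pred=1.0060  r=-4.9860  x^+=-0.8637  v^+=-0.6665  a^+=0.0301
step 3: x_pred=-1.5723  r=3.7423  x^+=-0.1689  v^+=-0.1049  a^+=0.3262
step 4: x_pred=-0.0895  r=2.3395  x^+=0.7878  v^+=0.5812  a^+=0.5113
step 5: x_pred=1.7250  r=-5.6450  x^+=-0.3919  v^+=0.3409  a^+=0.0647
step 6: x_pred=0.0182  r=2.8118  x^+=1.0726  v^+=0.8087  a^+=0.2871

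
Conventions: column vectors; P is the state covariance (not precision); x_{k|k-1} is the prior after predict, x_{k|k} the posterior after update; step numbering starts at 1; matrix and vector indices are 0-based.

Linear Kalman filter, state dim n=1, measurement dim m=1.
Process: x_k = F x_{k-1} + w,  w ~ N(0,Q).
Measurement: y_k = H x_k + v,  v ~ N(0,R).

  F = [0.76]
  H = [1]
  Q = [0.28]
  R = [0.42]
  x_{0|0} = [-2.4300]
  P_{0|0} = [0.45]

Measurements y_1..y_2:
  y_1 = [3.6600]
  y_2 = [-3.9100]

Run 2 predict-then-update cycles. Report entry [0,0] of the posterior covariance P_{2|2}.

P_post[0,0] = 0.2091

step 1: x^-=[-1.8468]  P^-=[0.5399]  S=[0.9599]  K=[0.5625]  nu=[5.5068]  x^+=[1.2506]  P^+=[0.2362]
step 2: x^-=[0.9504]  P^-=[0.4164]  S=[0.8364]  K=[0.4979]  nu=[-4.8604]  x^+=[-1.4695]  P^+=[0.2091]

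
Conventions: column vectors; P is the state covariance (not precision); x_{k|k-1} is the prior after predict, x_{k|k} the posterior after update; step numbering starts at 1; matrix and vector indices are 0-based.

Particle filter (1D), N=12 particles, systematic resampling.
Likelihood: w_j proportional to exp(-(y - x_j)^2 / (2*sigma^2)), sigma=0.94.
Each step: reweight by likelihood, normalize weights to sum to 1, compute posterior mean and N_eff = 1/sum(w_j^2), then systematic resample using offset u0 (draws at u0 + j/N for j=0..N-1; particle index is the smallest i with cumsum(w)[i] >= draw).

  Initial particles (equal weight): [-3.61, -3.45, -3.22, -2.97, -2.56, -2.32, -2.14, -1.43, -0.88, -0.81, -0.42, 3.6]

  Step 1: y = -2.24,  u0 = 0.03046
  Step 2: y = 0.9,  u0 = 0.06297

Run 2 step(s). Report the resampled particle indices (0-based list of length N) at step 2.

resampled_idx = [9, 9, 10, 10, 11, 11, 11, 11, 11, 11, 11, 11]

step 1: w=[0.0528, 0.0667, 0.0887, 0.1130, 0.1442, 0.1522, 0.1519, 0.1054, 0.0536, 0.0480, 0.0234, 0.0000]  mean=-2.3360  Neff=8.9492  idx=[0, 1, 2, 3, 4, 4, 5, 5, 6, 7, 7, 9]
step 2: w=[0.0000, 0.0001, 0.0002, 0.0007, 0.0038, 0.0038, 0.0095, 0.0095, 0.0180, 0.1558, 0.1558, 0.6427]  mean=-1.0716  Neff=2.1639  idx=[9, 9, 10, 10, 11, 11, 11, 11, 11, 11, 11, 11]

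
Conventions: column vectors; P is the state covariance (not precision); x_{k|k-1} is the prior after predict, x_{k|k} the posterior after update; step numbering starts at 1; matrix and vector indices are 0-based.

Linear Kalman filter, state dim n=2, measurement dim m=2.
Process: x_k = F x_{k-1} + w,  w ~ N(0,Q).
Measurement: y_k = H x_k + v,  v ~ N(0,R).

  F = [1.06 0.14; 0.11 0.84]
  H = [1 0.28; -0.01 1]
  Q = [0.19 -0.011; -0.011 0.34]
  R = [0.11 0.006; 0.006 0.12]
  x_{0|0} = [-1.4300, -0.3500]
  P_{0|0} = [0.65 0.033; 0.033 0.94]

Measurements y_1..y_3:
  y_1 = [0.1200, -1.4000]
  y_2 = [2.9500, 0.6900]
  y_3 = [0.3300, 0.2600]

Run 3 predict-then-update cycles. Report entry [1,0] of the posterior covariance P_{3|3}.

step 1: x^-=[-1.5648, -0.4513]  P^-=[0.9486 0.2052; 0.2052 1.0172]  S=[1.2532 0.4860; 0.4860 1.1332]  K=[0.8825 -0.2057; 0.0523 0.8734]  nu=[1.8112, -0.9643]  x^+=[0.2320, -1.1988]  P^+=[0.1010 -0.0184; -0.0184 0.1049]
step 2: x^-=[0.0781, -0.9814]  P^-=[0.3001 -0.0035; -0.0035 0.4119]  S=[0.4404 0.1148; 0.1148 0.5320]  K=[0.7230 -0.1683; 0.0551 0.7624]  nu=[3.1467, 1.6722]  x^+=[2.0718, 0.4669]  P^+=[0.0827 -0.0150; -0.0150 0.0917]
step 3: x^-=[2.2614, 0.6201]  P^-=[0.2803 -0.0042; -0.0042 0.4029]  S=[0.4195 0.1118; 0.1118 0.5230]  K=[0.7093 -0.1650; 0.0568 0.7583]  nu=[-2.1051, -0.3374]  x^+=[0.8240, 0.2446]  P^+=[0.0812 -0.0147; -0.0147 0.0912]

P_post[1,0] = -0.0147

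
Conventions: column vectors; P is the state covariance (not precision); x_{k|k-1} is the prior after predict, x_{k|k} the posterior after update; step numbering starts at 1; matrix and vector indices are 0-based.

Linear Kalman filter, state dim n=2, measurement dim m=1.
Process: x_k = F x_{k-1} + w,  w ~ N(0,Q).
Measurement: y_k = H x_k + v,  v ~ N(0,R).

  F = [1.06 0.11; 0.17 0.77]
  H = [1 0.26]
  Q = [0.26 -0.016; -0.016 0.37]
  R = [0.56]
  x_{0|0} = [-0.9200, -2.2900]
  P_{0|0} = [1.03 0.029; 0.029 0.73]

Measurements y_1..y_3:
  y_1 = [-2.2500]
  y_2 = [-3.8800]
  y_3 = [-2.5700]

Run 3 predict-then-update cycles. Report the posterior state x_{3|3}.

x_post = [-2.5644, -1.8907]

step 1: x^-=[-1.2271, -1.9197]  P^-=[1.4329 0.2556; 0.2556 0.8402]  S=[2.1826]  K=[0.6870; 0.2172]  nu=[-0.5238]  x^+=[-1.5869, -2.0335]  P^+=[0.4029 -0.0700; -0.0700 0.7372]
step 2: x^-=[-1.9058, -1.8355]  P^-=[0.7053 0.0606; 0.0606 0.8004]  S=[1.3509]  K=[0.5337; 0.1989]  nu=[-1.4969]  x^+=[-2.7048, -2.1333]  P^+=[0.3204 -0.0828; -0.0828 0.7470]
step 3: x^-=[-3.1018, -2.1024]  P^-=[0.6098 0.0359; 0.0359 0.8004]  S=[1.2425]  K=[0.4983; 0.1964]  nu=[1.0784]  x^+=[-2.5644, -1.8907]  P^+=[0.3013 -0.0857; -0.0857 0.7525]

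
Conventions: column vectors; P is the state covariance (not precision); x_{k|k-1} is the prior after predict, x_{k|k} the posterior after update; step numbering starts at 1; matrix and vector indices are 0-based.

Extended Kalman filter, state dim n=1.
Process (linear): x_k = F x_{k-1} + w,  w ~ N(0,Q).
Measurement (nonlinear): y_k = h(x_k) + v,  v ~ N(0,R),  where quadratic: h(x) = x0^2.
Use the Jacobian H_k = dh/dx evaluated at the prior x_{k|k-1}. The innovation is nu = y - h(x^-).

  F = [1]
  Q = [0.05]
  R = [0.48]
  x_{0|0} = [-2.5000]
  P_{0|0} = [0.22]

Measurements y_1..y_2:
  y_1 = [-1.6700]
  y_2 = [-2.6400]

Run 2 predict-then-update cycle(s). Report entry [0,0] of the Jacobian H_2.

H_jac[0,0] = -2.0423

step 1: x^-=[-2.5000]  P^-=[0.2700]  H_jac=[-5.0000]  S=[7.2300]  K=[-0.1867]  nu=[-7.9200]  x^+=[-1.0212]  P^+=[0.0179]
step 2: x^-=[-1.0212]  P^-=[0.0679]  H_jac=[-2.0423]  S=[0.7633]  K=[-0.1817]  nu=[-3.6828]  x^+=[-0.3519]  P^+=[0.0427]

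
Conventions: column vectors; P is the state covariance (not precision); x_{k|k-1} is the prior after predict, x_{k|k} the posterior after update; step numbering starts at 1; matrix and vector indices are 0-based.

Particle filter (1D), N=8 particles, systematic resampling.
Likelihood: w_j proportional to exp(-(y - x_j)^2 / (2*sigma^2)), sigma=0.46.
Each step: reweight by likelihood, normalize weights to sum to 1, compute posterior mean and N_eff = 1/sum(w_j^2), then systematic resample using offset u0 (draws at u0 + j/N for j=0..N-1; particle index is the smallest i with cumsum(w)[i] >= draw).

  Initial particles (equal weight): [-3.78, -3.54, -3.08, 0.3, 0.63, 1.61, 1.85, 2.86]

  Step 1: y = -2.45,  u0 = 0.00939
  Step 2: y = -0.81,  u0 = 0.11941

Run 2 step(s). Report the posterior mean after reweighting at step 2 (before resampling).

post_mean = -3.0804

step 1: w=[0.0328, 0.1292, 0.8380, 0.0000, 0.0000, 0.0000, 0.0000, 0.0000]  mean=-3.1624  Neff=1.3888  idx=[0, 1, 2, 2, 2, 2, 2, 2]
step 2: w=[0.0000, 0.0007, 0.1665, 0.1665, 0.1665, 0.1665, 0.1665, 0.1665]  mean=-3.0804  Neff=6.0091  idx=[2, 3, 4, 4, 5, 6, 7, 7]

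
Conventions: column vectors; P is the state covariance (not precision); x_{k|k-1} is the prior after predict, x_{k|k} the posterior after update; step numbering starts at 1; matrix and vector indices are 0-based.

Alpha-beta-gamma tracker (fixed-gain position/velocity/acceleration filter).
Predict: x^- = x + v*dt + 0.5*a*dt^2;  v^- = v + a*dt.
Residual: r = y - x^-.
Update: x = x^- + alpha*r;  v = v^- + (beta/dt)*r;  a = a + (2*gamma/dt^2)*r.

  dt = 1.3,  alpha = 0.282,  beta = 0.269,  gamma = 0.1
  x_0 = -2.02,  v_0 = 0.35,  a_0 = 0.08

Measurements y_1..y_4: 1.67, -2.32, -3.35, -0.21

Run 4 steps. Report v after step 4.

v_post = -0.6739

step 1: x_pred=-1.4974  r=3.1674  x^+=-0.6042  v^+=1.1094  a^+=0.4548
step 2: x_pred=1.2224  r=-3.5424  x^+=0.2234  v^+=0.9677  a^+=0.0356
step 3: x_pred=1.5115  r=-4.8615  x^+=0.1406  v^+=0.0080  a^+=-0.5397
step 4: x_pred=-0.3050  r=0.0950  x^+=-0.2782  v^+=-0.6739  a^+=-0.5285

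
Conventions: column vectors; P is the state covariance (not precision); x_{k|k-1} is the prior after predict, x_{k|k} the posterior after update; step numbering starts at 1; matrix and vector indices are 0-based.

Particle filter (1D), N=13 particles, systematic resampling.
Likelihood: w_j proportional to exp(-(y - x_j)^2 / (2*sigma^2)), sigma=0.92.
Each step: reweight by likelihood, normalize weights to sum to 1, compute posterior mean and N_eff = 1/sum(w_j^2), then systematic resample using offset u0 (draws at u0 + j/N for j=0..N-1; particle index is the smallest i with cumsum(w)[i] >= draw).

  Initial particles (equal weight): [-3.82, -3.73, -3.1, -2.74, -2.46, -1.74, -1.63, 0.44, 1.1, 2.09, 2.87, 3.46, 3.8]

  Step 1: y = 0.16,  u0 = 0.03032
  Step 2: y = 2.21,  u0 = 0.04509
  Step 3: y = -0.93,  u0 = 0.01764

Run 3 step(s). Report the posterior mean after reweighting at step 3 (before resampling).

step 1: w=[0.0000, 0.0001, 0.0010, 0.0035, 0.0088, 0.0602, 0.0765, 0.4848, 0.3013, 0.0562, 0.0066, 0.0008, 0.0002]  mean=0.4207  Neff=2.9539  idx=[5, 6, 7, 7, 7, 7, 7, 7, 8, 8, 8, 8, 9]
step 2: w=[0.0000, 0.0000, 0.0406, 0.0406, 0.0406, 0.0406, 0.0406, 0.0406, 0.1249, 0.1249, 0.1249, 0.1249, 0.2565]  mean=1.1928  Neff=7.2417  idx=[3, 5, 6, 8, 8, 9, 10, 10, 11, 11, 12, 12, 12]
step 3: w=[0.2040, 0.2040, 0.2040, 0.0542, 0.0542, 0.0542, 0.0542, 0.0542, 0.0542, 0.0542, 0.0028, 0.0028, 0.0028]  mean=0.7044  Neff=6.8737  idx=[0, 0, 0, 1, 1, 1, 2, 2, 3, 4, 6, 7, 9]

post_mean = 0.7044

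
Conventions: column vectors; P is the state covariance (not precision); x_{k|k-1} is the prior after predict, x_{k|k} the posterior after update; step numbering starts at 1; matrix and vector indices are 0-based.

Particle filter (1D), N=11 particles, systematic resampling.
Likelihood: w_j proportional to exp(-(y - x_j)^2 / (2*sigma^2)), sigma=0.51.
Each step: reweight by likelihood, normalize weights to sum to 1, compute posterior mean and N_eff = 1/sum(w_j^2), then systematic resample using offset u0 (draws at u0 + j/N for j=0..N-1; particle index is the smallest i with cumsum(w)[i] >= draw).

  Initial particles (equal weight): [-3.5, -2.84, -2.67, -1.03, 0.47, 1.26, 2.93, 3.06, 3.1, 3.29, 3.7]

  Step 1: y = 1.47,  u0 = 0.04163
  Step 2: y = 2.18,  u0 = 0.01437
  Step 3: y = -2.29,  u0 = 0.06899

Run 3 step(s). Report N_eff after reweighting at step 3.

N_eff = 11.0000

step 1: w=[0.0000, 0.0000, 0.0000, 0.0000, 0.1333, 0.8373, 0.0151, 0.0071, 0.0055, 0.0016, 0.0001]  mean=1.2062  Neff=1.3904  idx=[4, 4, 5, 5, 5, 5, 5, 5, 5, 5, 5]
step 2: w=[0.0020, 0.0020, 0.1107, 0.1107, 0.1107, 0.1107, 0.1107, 0.1107, 0.1107, 0.1107, 0.1107]  mean=1.2568  Neff=9.0732  idx=[2, 2, 3, 4, 5, 6, 7, 7, 8, 9, 10]
step 3: w=[0.0909, 0.0909, 0.0909, 0.0909, 0.0909, 0.0909, 0.0909, 0.0909, 0.0909, 0.0909, 0.0909]  mean=1.2600  Neff=11.0000  idx=[0, 1, 2, 3, 4, 5, 6, 7, 8, 9, 10]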